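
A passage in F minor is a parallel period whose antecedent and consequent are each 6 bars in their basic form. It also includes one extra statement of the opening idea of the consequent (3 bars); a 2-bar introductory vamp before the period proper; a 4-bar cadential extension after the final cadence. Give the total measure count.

21 measures

Basic parallel period: 6 + 6 = 12 bars.
12 (basic form) + 3 (extra statement) + 2 (introduction) + 4 (cadential extension) = 21.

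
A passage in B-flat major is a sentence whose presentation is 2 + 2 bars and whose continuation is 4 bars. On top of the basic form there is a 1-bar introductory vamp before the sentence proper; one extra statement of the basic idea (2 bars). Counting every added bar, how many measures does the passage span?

11 measures

Basic sentence: 2 + 2 + 4 = 8 bars.
8 (basic form) + 1 (introduction) + 2 (extra statement) = 11.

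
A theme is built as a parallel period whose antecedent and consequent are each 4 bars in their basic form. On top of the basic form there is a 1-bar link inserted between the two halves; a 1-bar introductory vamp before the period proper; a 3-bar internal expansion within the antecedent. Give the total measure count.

Basic parallel period: 4 + 4 = 8 bars.
8 (basic form) + 1 (link) + 1 (introduction) + 3 (internal expansion) = 13.

13 measures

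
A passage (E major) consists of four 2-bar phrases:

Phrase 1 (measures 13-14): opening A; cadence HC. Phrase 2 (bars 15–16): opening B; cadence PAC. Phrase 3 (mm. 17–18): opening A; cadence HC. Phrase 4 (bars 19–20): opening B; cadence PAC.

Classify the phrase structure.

repeated period

The cadence pattern HC–PAC–HC–PAC is weak–strong twice, and phrases 3–4 restate phrases 1–2: a period heard twice, not a double period (which would end weakly at phrase 2).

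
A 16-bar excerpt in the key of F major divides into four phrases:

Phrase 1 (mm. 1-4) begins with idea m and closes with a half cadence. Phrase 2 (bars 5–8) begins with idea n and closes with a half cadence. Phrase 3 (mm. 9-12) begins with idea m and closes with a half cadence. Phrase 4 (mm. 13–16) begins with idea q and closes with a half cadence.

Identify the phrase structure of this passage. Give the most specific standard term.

phrase group

Phrase 4 ends with a half cadence, no stronger than phrase 2's half cadence, so the four phrases do not form a double period; nor do phrases 3–4 duplicate 1–2, so it is not a repeated period. With no phrase reaching a conclusive cadence, the passage is a phrase group.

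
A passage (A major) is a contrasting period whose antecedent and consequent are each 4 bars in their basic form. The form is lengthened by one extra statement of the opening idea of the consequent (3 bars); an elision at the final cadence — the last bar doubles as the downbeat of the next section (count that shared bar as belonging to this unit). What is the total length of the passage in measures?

Basic contrasting period: 4 + 4 = 8 bars.
8 (basic form) + 3 (extra statement) = 11.
The elision shares a bar with the next section but does not change this unit's count.

11 measures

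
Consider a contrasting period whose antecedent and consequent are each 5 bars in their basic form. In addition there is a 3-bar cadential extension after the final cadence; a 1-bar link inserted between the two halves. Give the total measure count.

Basic contrasting period: 5 + 5 = 10 bars.
10 (basic form) + 3 (cadential extension) + 1 (link) = 14.

14 measures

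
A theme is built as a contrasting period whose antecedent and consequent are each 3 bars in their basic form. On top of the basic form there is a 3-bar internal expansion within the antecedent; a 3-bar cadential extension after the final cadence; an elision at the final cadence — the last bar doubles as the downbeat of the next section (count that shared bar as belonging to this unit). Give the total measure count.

12 measures

Basic contrasting period: 3 + 3 = 6 bars.
6 (basic form) + 3 (internal expansion) + 3 (cadential extension) = 12.
The elision shares a bar with the next section but does not change this unit's count.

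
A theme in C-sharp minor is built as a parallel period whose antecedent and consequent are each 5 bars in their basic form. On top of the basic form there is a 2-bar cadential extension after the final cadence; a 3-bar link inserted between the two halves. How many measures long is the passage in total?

Basic parallel period: 5 + 5 = 10 bars.
10 (basic form) + 2 (cadential extension) + 3 (link) = 15.

15 measures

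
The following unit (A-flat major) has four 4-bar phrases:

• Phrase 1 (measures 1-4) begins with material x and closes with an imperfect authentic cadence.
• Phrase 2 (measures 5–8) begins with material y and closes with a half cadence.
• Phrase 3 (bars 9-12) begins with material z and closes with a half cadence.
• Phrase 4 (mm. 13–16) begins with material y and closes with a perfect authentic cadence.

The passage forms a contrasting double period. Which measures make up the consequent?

In a double period the first pair of phrases (ending half cadence) is the large antecedent and the second pair (ending perfect authentic cadence) is the large consequent; the consequent is measures 9–16.

measures 9–16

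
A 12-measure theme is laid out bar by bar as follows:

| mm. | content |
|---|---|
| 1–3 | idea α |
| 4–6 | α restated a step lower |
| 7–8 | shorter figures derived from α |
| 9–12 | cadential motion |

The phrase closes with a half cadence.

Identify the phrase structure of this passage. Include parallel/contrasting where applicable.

Basic idea (measures 1–3) + its repetition (mm. 4–6) form the presentation; fragmentation and cadence (mm. 7-12) form the continuation — the 12-bar whole is a sentence.

sentence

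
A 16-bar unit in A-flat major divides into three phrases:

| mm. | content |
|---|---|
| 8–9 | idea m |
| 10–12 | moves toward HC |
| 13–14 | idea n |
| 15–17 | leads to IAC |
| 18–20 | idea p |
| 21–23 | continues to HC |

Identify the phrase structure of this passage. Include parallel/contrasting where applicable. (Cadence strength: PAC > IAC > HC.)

phrase group

The final phrase closes with a half cadence, which is not stronger than the preceding imperfect authentic cadence; the 3 phrases lack an overall antecedent–consequent design and so form a phrase group.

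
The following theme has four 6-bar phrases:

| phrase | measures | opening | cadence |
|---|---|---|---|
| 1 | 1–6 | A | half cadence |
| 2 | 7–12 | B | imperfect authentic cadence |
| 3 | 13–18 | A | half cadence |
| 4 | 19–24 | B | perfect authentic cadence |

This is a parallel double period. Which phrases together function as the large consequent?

In a double period the first pair of phrases (ending imperfect authentic cadence) is the large antecedent and the second pair (ending perfect authentic cadence) is the large consequent; the consequent is phrases 3 and 4.

phrases 3 and 4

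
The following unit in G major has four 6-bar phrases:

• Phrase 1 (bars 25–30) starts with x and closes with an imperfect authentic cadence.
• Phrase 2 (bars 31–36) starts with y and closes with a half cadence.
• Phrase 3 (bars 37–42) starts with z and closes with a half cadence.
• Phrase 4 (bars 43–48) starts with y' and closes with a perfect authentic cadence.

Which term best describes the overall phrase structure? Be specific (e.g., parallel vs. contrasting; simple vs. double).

contrasting double period

Four phrases in two halves: the first half (measures 25-36) ends with a half cadence, the second (measures 37–48) with a perfect authentic cadence — a large antecedent–consequent pair, i.e. a double period.
Phrase 3 begins with different material from phrase 1, making it contrasting.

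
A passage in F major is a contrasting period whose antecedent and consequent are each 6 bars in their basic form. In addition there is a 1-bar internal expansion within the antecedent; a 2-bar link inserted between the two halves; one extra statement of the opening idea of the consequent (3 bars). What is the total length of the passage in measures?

18 measures

Basic contrasting period: 6 + 6 = 12 bars.
12 (basic form) + 1 (internal expansion) + 2 (link) + 3 (extra statement) = 18.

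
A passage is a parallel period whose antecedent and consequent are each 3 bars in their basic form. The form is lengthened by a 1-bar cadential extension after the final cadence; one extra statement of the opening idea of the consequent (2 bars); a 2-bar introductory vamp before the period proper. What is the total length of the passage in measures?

Basic parallel period: 3 + 3 = 6 bars.
6 (basic form) + 1 (cadential extension) + 2 (extra statement) + 2 (introduction) = 11.

11 measures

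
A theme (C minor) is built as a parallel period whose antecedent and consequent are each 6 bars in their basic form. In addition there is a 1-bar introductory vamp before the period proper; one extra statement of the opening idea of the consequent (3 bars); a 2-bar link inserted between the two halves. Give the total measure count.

Basic parallel period: 6 + 6 = 12 bars.
12 (basic form) + 1 (introduction) + 3 (extra statement) + 2 (link) = 18.

18 measures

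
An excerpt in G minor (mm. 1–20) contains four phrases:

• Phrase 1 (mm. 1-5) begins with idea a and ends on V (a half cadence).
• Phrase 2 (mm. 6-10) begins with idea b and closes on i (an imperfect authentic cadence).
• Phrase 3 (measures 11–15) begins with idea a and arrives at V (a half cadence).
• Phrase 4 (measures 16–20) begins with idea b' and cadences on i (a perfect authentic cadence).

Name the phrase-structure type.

Four phrases in two halves: the first half (measures 1–10) ends with an imperfect authentic cadence, the second (bars 11–20) with a perfect authentic cadence — a large antecedent–consequent pair, i.e. a double period.
Phrase 3 begins with the same material as phrase 1, making it parallel.

parallel double period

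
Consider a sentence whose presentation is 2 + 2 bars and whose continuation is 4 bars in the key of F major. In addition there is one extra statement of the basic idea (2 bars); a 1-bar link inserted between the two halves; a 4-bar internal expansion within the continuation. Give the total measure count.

15 measures

Basic sentence: 2 + 2 + 4 = 8 bars.
8 (basic form) + 2 (extra statement) + 1 (link) + 4 (internal expansion) = 15.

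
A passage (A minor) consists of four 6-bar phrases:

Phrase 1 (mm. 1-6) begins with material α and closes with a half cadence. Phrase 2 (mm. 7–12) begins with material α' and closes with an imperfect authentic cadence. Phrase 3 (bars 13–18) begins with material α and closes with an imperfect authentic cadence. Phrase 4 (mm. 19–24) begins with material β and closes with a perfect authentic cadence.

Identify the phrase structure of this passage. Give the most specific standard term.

Four phrases in two halves: the first half (mm. 1-12) ends with an imperfect authentic cadence, the second (bars 13–24) with a perfect authentic cadence — a large antecedent–consequent pair, i.e. a double period.
Phrase 3 begins with the same material as phrase 1, making it parallel.

parallel double period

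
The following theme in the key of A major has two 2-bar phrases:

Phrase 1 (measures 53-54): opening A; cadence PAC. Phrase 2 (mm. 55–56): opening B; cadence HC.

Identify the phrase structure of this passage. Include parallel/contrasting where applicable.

phrase group

The second phrase closes with a half cadence, which is not stronger than the first phrase's perfect authentic cadence; without a weak→strong cadential pair there is no antecedent–consequent relationship, so this is a phrase group rather than a period.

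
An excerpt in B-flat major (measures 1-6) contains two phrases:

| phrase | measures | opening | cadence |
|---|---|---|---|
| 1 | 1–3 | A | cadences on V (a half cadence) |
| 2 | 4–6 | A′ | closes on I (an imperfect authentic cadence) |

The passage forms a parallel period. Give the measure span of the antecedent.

The antecedent is the phrase ending with the weaker cadence (half cadence, phrase 1) and the consequent the one ending more conclusively (imperfect authentic cadence, phrase 2); the antecedent is mm. 1–3.

measures 1–3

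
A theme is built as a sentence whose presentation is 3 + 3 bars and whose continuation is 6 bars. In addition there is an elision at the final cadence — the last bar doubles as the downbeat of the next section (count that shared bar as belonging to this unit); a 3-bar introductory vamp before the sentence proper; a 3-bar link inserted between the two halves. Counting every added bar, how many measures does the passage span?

18 measures

Basic sentence: 3 + 3 + 6 = 12 bars.
12 (basic form) + 3 (introduction) + 3 (link) = 18.
The elision shares a bar with the next section but does not change this unit's count.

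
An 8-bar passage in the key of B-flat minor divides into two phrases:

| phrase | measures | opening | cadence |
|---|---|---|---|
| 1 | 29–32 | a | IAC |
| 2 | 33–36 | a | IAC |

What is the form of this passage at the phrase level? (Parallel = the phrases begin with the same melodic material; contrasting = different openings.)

Both phrases have the same opening (a) and the same cadence (imperfect authentic cadence): the second is a restatement, not a consequent, so this is a repeated phrase rather than a period.

repeated phrase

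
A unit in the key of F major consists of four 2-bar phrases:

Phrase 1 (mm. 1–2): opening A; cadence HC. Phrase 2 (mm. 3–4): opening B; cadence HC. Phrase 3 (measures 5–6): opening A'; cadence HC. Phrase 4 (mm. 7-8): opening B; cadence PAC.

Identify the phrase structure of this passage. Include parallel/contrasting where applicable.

Four phrases in two halves: the first half (mm. 1–4) ends with a half cadence, the second (measures 5-8) with a perfect authentic cadence — a large antecedent–consequent pair, i.e. a double period.
Phrase 3 begins with the same material as phrase 1, making it parallel.

parallel double period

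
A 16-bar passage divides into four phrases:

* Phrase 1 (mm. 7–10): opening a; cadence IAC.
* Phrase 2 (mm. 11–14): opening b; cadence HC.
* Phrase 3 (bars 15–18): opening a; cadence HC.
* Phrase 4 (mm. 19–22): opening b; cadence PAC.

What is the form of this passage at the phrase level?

Four phrases in two halves: the first half (mm. 7–14) ends with a half cadence, the second (measures 15-22) with a perfect authentic cadence — a large antecedent–consequent pair, i.e. a double period.
Phrase 3 begins with the same material as phrase 1, making it parallel.

parallel double period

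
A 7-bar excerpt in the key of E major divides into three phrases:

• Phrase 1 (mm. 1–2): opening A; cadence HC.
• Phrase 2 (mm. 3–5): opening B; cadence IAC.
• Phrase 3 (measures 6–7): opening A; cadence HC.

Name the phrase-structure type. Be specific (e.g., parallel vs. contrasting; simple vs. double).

phrase group

The final phrase closes with a half cadence, which is not stronger than the preceding imperfect authentic cadence; the 3 phrases lack an overall antecedent–consequent design and so form a phrase group.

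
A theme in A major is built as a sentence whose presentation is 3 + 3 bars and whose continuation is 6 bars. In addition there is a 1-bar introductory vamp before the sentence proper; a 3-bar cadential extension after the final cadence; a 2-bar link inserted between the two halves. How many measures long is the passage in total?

Basic sentence: 3 + 3 + 6 = 12 bars.
12 (basic form) + 1 (introduction) + 3 (cadential extension) + 2 (link) = 18.

18 measures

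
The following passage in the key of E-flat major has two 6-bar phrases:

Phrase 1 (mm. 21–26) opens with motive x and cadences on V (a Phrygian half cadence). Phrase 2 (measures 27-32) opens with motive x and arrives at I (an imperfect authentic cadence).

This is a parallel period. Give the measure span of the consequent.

measures 27–32

The phrase ending with the weaker cadence (Phrygian half cadence) is the antecedent; the one ending more conclusively (imperfect authentic cadence) is the consequent. The consequent is measures 27–32.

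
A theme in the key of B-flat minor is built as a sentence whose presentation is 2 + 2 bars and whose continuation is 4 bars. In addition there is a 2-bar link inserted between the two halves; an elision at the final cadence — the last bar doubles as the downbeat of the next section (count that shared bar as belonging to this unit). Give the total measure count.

Basic sentence: 2 + 2 + 4 = 8 bars.
8 (basic form) + 2 (link) = 10.
The elision shares a bar with the next section but does not change this unit's count.

10 measures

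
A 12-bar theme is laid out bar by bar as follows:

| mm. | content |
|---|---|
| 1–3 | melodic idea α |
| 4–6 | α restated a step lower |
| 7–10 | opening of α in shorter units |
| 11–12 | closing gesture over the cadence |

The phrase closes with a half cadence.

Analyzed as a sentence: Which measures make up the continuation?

measures 7–12

After the presentation (bars 1–6), the continuation covers the fragmentation through the cadence: mm. 7-12.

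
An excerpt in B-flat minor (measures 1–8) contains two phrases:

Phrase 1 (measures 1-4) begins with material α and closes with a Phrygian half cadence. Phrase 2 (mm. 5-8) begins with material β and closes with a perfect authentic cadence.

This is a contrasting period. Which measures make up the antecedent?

measures 1–4

The phrase ending with the weaker cadence (Phrygian half cadence) is the antecedent; the one ending more conclusively (perfect authentic cadence) is the consequent. The antecedent is measures 1–4.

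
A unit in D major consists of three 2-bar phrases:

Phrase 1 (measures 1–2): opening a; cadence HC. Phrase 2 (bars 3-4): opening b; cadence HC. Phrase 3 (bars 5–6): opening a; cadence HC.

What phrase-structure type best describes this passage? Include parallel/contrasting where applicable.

The final phrase closes with a half cadence, which is not stronger than the preceding half cadence; the 3 phrases lack an overall antecedent–consequent design and so form a phrase group.

phrase group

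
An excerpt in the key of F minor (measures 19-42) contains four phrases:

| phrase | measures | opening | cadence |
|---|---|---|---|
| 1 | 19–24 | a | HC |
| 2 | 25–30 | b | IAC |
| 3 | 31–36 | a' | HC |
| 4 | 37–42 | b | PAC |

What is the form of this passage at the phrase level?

Four phrases in two halves: the first half (measures 19-30) ends with an imperfect authentic cadence, the second (measures 31–42) with a perfect authentic cadence — a large antecedent–consequent pair, i.e. a double period.
Phrase 3 begins with the same material as phrase 1, making it parallel.

parallel double period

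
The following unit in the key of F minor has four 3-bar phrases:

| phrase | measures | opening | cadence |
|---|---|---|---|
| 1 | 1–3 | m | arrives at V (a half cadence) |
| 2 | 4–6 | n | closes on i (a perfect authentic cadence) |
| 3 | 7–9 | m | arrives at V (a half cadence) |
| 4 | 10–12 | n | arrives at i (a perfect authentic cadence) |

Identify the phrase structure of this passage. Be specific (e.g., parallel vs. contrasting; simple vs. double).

repeated period

The cadence pattern HC–PAC–HC–PAC is weak–strong twice, and phrases 3–4 restate phrases 1–2: a period heard twice, not a double period (which would end weakly at phrase 2).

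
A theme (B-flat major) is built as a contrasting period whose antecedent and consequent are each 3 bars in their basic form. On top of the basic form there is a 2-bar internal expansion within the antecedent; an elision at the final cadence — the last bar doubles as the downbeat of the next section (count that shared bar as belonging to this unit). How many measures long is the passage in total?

Basic contrasting period: 3 + 3 = 6 bars.
6 (basic form) + 2 (internal expansion) = 8.
The elision shares a bar with the next section but does not change this unit's count.

8 measures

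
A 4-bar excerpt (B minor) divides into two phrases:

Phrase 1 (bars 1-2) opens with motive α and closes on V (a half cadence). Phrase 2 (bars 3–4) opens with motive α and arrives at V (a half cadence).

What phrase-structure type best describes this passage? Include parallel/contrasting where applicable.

Both phrases have the same opening (α) and the same cadence (half cadence): the second is a restatement, not a consequent, so this is a repeated phrase rather than a period.

repeated phrase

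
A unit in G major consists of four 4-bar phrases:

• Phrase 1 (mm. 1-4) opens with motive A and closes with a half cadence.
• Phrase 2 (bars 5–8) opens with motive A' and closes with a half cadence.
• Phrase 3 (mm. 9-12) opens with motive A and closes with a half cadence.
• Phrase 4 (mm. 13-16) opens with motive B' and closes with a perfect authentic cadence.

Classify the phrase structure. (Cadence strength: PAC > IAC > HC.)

Four phrases in two halves: the first half (measures 1–8) ends with a half cadence, the second (mm. 9-16) with a perfect authentic cadence — a large antecedent–consequent pair, i.e. a double period.
Phrase 3 begins with the same material as phrase 1, making it parallel.

parallel double period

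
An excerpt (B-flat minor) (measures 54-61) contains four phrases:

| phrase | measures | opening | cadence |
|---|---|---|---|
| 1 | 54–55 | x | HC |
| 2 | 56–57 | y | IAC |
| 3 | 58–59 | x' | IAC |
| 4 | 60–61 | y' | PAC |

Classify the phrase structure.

parallel double period

Four phrases in two halves: the first half (measures 54–57) ends with an imperfect authentic cadence, the second (mm. 58-61) with a perfect authentic cadence — a large antecedent–consequent pair, i.e. a double period.
Phrase 3 begins with the same material as phrase 1, making it parallel.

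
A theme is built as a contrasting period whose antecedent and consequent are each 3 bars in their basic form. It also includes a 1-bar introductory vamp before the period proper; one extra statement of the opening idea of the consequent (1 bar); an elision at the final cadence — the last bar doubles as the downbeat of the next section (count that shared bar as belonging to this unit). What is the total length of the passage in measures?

Basic contrasting period: 3 + 3 = 6 bars.
6 (basic form) + 1 (introduction) + 1 (extra statement) = 8.
The elision shares a bar with the next section but does not change this unit's count.

8 measures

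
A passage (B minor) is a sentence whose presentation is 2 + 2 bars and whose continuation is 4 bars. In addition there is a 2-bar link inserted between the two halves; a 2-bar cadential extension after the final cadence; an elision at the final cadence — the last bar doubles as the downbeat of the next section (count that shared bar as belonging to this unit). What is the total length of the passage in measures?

12 measures

Basic sentence: 2 + 2 + 4 = 8 bars.
8 (basic form) + 2 (link) + 2 (cadential extension) = 12.
The elision shares a bar with the next section but does not change this unit's count.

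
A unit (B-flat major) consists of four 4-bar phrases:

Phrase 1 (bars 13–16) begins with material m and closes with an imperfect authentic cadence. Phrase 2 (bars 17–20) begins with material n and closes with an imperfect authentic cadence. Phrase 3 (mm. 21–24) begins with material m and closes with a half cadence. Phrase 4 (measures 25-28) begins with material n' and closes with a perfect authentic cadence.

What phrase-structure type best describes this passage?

Four phrases in two halves: the first half (mm. 13–20) ends with an imperfect authentic cadence, the second (measures 21–28) with a perfect authentic cadence — a large antecedent–consequent pair, i.e. a double period.
Phrase 3 begins with the same material as phrase 1, making it parallel.

parallel double period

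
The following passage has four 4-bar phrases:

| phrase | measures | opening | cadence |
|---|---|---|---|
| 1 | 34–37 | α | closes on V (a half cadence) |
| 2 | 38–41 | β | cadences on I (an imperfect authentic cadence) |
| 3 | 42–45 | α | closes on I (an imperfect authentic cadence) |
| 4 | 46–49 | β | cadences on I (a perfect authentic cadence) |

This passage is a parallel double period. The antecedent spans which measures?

measures 34–41

In a double period the four phrases pair into a large antecedent (phrases 1–2, ending imperfect authentic cadence) and a large consequent (phrases 3–4, ending perfect authentic cadence). The antecedent spans measures 34-41.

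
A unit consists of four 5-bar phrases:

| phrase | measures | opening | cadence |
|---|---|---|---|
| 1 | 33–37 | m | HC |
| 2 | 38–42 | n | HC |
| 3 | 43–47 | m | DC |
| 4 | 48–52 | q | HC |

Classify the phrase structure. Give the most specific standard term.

Phrase 4 ends with a half cadence, no stronger than phrase 2's half cadence, so the four phrases do not form a double period; nor do phrases 3–4 duplicate 1–2, so it is not a repeated period. With no phrase reaching a conclusive cadence, the passage is a phrase group.

phrase group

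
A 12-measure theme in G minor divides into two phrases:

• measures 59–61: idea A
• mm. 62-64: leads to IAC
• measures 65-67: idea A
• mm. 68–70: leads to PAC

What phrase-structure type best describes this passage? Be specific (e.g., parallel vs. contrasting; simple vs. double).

Phrase 1 ends with an imperfect authentic cadence (weaker) and phrase 2 with a perfect authentic cadence (stronger): antecedent + consequent = a period.
The two phrases open with the same material (A / A), so the period is parallel.

parallel period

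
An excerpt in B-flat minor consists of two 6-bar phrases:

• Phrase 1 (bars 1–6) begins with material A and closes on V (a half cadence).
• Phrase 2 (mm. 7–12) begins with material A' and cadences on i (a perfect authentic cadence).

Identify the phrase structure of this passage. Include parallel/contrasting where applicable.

Phrase 1 ends with a half cadence (weaker) and phrase 2 with a perfect authentic cadence (stronger): antecedent + consequent = a period.
The two phrases open with the same material (A / A'), so the period is parallel.

parallel period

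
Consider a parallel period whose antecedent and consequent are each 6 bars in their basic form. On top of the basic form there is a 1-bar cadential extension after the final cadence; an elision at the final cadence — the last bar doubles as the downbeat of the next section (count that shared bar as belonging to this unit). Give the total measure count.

13 measures

Basic parallel period: 6 + 6 = 12 bars.
12 (basic form) + 1 (cadential extension) = 13.
The elision shares a bar with the next section but does not change this unit's count.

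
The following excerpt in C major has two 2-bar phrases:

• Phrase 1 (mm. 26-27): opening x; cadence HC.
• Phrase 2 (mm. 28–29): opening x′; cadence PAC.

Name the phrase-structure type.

parallel period

Phrase 1 ends with a half cadence (weaker) and phrase 2 with a perfect authentic cadence (stronger): antecedent + consequent = a period.
The two phrases open with the same material (x / x′), so the period is parallel.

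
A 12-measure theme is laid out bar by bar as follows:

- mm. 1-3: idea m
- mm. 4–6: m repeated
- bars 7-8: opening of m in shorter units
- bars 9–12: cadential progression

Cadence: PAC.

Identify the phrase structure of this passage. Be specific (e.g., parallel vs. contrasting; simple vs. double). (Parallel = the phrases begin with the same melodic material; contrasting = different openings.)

sentence

Basic idea (measures 1–3) + its repetition (mm. 4-6) form the presentation; fragmentation and cadence (bars 7-12) form the continuation — the 12-bar whole is a sentence.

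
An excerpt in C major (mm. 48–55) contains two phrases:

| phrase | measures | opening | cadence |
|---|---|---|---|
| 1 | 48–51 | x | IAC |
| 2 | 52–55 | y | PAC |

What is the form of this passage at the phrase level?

Phrase 1 ends with an imperfect authentic cadence (weaker) and phrase 2 with a perfect authentic cadence (stronger): antecedent + consequent = a period.
The two phrases open with different material (x / y), so the period is contrasting.

contrasting period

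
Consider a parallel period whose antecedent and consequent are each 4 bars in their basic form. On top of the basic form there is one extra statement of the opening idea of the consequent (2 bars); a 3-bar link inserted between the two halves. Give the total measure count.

Basic parallel period: 4 + 4 = 8 bars.
8 (basic form) + 2 (extra statement) + 3 (link) = 13.

13 measures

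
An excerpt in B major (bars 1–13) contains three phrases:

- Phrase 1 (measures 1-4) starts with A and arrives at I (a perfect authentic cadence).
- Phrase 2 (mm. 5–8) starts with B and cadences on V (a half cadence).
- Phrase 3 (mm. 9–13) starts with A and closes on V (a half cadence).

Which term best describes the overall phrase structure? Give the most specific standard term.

The final phrase closes with a half cadence, which is not stronger than the preceding half cadence; the 3 phrases lack an overall antecedent–consequent design and so form a phrase group.

phrase group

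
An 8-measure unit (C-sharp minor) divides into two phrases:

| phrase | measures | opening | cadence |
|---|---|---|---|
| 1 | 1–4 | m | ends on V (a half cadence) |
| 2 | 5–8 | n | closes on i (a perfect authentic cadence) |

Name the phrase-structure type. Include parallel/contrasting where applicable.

contrasting period

Phrase 1 ends with a half cadence (weaker) and phrase 2 with a perfect authentic cadence (stronger): antecedent + consequent = a period.
The two phrases open with different material (m / n), so the period is contrasting.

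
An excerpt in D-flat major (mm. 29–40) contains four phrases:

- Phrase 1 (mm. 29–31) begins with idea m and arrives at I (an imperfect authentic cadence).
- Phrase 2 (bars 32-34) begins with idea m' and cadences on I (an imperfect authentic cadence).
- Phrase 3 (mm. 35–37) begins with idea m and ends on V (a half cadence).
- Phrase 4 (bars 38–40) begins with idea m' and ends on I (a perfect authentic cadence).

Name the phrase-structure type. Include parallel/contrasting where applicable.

parallel double period

Four phrases in two halves: the first half (measures 29–34) ends with an imperfect authentic cadence, the second (mm. 35–40) with a perfect authentic cadence — a large antecedent–consequent pair, i.e. a double period.
Phrase 3 begins with the same material as phrase 1, making it parallel.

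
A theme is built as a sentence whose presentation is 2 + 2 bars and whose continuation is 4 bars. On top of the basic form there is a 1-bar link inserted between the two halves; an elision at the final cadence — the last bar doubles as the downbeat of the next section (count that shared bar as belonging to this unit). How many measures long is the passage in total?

Basic sentence: 2 + 2 + 4 = 8 bars.
8 (basic form) + 1 (link) = 9.
The elision shares a bar with the next section but does not change this unit's count.

9 measures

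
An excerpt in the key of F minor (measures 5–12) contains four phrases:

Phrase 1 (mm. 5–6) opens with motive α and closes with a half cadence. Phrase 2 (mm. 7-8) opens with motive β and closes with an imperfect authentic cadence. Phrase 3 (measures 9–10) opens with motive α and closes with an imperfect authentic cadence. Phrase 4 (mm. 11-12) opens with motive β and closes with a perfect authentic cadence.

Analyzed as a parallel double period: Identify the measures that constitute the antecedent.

In a double period the four phrases pair into a large antecedent (phrases 1–2, ending imperfect authentic cadence) and a large consequent (phrases 3–4, ending perfect authentic cadence). The antecedent spans bars 5–8.

measures 5–8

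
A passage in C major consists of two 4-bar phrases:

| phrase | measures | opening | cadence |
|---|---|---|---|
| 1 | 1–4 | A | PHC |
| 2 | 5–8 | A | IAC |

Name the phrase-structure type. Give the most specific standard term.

parallel period

Phrase 1 ends with a Phrygian half cadence (weaker) and phrase 2 with an imperfect authentic cadence (stronger): antecedent + consequent = a period.
The two phrases open with the same material (A / A), so the period is parallel.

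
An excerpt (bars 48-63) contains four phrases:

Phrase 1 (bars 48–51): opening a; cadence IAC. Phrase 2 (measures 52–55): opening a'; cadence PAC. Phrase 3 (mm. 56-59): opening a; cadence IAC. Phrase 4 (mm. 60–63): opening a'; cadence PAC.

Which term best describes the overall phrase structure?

The cadence pattern IAC–PAC–IAC–PAC is weak–strong twice, and phrases 3–4 restate phrases 1–2: a period heard twice, not a double period (which would end weakly at phrase 2).

repeated period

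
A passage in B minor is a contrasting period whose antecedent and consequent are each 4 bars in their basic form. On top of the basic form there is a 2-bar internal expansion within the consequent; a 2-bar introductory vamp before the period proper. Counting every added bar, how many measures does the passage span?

Basic contrasting period: 4 + 4 = 8 bars.
8 (basic form) + 2 (internal expansion) + 2 (introduction) = 12.

12 measures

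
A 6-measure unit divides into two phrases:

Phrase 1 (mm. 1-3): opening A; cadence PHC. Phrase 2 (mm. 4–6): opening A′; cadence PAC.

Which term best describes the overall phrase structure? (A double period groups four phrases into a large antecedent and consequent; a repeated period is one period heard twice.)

parallel period

Phrase 1 ends with a Phrygian half cadence (weaker) and phrase 2 with a perfect authentic cadence (stronger): antecedent + consequent = a period.
The two phrases open with the same material (A / A′), so the period is parallel.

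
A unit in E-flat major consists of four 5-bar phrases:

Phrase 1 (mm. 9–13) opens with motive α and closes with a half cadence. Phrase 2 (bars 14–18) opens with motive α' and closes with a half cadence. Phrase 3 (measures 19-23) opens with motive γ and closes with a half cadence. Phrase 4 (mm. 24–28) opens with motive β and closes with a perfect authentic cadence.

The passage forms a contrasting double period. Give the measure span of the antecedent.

In a double period the four phrases pair into a large antecedent (phrases 1–2, ending half cadence) and a large consequent (phrases 3–4, ending perfect authentic cadence). The antecedent spans mm. 9–18.

measures 9–18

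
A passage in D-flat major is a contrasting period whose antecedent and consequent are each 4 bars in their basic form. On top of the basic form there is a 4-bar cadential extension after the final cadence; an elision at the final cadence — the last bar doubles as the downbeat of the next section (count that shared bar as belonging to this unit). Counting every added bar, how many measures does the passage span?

Basic contrasting period: 4 + 4 = 8 bars.
8 (basic form) + 4 (cadential extension) = 12.
The elision shares a bar with the next section but does not change this unit's count.

12 measures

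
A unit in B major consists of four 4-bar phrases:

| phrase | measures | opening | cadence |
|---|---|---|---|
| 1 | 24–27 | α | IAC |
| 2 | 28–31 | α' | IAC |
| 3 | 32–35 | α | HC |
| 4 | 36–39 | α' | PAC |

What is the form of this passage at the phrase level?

parallel double period

Four phrases in two halves: the first half (mm. 24–31) ends with an imperfect authentic cadence, the second (mm. 32-39) with a perfect authentic cadence — a large antecedent–consequent pair, i.e. a double period.
Phrase 3 begins with the same material as phrase 1, making it parallel.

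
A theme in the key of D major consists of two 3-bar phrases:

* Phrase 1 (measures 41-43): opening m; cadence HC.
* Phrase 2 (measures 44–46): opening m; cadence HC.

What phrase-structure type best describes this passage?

repeated phrase

Both phrases have the same opening (m) and the same cadence (half cadence): the second is a restatement, not a consequent, so this is a repeated phrase rather than a period.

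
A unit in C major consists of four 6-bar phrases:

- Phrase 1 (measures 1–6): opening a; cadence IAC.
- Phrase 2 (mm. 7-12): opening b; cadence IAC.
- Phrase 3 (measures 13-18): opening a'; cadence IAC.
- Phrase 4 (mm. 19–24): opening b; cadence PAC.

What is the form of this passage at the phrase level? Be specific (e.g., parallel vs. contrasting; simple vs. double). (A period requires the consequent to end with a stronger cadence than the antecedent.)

Four phrases in two halves: the first half (mm. 1–12) ends with an imperfect authentic cadence, the second (bars 13–24) with a perfect authentic cadence — a large antecedent–consequent pair, i.e. a double period.
Phrase 3 begins with the same material as phrase 1, making it parallel.

parallel double period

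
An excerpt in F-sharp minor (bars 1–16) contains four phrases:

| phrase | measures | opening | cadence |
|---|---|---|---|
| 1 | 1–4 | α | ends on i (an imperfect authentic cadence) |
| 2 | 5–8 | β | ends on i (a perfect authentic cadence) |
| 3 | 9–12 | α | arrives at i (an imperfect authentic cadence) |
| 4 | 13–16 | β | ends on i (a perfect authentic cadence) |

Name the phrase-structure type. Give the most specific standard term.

repeated period

The cadence pattern IAC–PAC–IAC–PAC is weak–strong twice, and phrases 3–4 restate phrases 1–2: a period heard twice, not a double period (which would end weakly at phrase 2).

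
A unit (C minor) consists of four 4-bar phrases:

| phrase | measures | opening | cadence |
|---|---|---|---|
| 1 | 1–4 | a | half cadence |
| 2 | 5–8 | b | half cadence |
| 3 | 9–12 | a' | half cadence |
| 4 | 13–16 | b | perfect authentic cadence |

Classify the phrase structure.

parallel double period

Four phrases in two halves: the first half (mm. 1–8) ends with a half cadence, the second (mm. 9–16) with a perfect authentic cadence — a large antecedent–consequent pair, i.e. a double period.
Phrase 3 begins with the same material as phrase 1, making it parallel.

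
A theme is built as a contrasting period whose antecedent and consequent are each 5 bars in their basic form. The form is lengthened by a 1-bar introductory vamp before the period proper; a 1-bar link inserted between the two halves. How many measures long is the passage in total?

Basic contrasting period: 5 + 5 = 10 bars.
10 (basic form) + 1 (introduction) + 1 (link) = 12.

12 measures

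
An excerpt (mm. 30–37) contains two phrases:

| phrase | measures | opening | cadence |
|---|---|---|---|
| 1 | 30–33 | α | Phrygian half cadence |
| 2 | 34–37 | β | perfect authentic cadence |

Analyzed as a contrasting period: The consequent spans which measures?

The antecedent is the phrase ending with the weaker cadence (Phrygian half cadence, phrase 1) and the consequent the one ending more conclusively (perfect authentic cadence, phrase 2); the consequent is bars 34-37.

measures 34–37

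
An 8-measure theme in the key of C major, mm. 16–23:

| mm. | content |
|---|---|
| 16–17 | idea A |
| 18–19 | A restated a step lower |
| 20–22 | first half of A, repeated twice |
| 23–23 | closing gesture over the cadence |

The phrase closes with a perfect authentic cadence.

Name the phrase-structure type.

sentence

Basic idea (mm. 16–17) + its repetition (mm. 18–19) form the presentation; fragmentation and cadence (mm. 20–23) form the continuation — the 8-bar whole is a sentence.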